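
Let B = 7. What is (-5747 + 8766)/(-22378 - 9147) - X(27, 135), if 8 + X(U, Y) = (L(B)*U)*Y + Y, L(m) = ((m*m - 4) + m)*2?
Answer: -11954503694/31525 ≈ -3.7921e+5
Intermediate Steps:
L(m) = -8 + 2*m + 2*m**2 (L(m) = ((m**2 - 4) + m)*2 = ((-4 + m**2) + m)*2 = (-4 + m + m**2)*2 = -8 + 2*m + 2*m**2)
X(U, Y) = -8 + Y + 104*U*Y (X(U, Y) = -8 + (((-8 + 2*7 + 2*7**2)*U)*Y + Y) = -8 + (((-8 + 14 + 2*49)*U)*Y + Y) = -8 + (((-8 + 14 + 98)*U)*Y + Y) = -8 + ((104*U)*Y + Y) = -8 + (104*U*Y + Y) = -8 + (Y + 104*U*Y) = -8 + Y + 104*U*Y)
(-5747 + 8766)/(-22378 - 9147) - X(27, 135) = (-5747 + 8766)/(-22378 - 9147) - (-8 + 135 + 104*27*135) = 3019/(-31525) - (-8 + 135 + 379080) = 3019*(-1/31525) - 1*379207 = -3019/31525 - 379207 = -11954503694/31525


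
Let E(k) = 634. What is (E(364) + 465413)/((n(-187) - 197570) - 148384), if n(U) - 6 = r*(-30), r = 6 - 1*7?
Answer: -155349/115306 ≈ -1.3473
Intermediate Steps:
r = -1 (r = 6 - 7 = -1)
n(U) = 36 (n(U) = 6 - 1*(-30) = 6 + 30 = 36)
(E(364) + 465413)/((n(-187) - 197570) - 148384) = (634 + 465413)/((36 - 197570) - 148384) = 466047/(-197534 - 148384) = 466047/(-345918) = 466047*(-1/345918) = -155349/115306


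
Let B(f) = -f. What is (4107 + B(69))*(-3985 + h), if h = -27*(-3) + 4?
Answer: -15748200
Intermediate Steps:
h = 85 (h = 81 + 4 = 85)
(4107 + B(69))*(-3985 + h) = (4107 - 1*69)*(-3985 + 85) = (4107 - 69)*(-3900) = 4038*(-3900) = -15748200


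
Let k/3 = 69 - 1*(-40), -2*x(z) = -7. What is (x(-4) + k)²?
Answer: 436921/4 ≈ 1.0923e+5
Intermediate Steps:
x(z) = 7/2 (x(z) = -½*(-7) = 7/2)
k = 327 (k = 3*(69 - 1*(-40)) = 3*(69 + 40) = 3*109 = 327)
(x(-4) + k)² = (7/2 + 327)² = (661/2)² = 436921/4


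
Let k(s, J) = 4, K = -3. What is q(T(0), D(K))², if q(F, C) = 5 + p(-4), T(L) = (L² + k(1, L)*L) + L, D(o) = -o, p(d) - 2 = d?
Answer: 9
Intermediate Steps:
p(d) = 2 + d
T(L) = L² + 5*L (T(L) = (L² + 4*L) + L = L² + 5*L)
q(F, C) = 3 (q(F, C) = 5 + (2 - 4) = 5 - 2 = 3)
q(T(0), D(K))² = 3² = 9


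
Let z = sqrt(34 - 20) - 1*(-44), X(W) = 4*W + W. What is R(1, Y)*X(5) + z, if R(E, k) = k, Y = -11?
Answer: -231 + sqrt(14) ≈ -227.26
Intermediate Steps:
X(W) = 5*W
z = 44 + sqrt(14) (z = sqrt(14) + 44 = 44 + sqrt(14) ≈ 47.742)
R(1, Y)*X(5) + z = -55*5 + (44 + sqrt(14)) = -11*25 + (44 + sqrt(14)) = -275 + (44 + sqrt(14)) = -231 + sqrt(14)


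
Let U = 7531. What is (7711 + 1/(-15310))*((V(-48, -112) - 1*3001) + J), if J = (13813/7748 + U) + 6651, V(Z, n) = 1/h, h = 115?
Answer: 1176314822144627967/13641516200 ≈ 8.6231e+7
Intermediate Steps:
V(Z, n) = 1/115
J = 109895949/7748 (J = (13813/7748 + 7531) + 6651 = 58364001/7748 + 6651 = 109895949/7748 ≈ 14184.)
(7711 + 1/(-15310))*((V(-48, -112) - 1*3001) + J) = (7711 + 1/(-15310))*((1/115 - 1*3001) + 109895949/7748) = (7711 - 1/15310)*((1/115 - 3001) + 109895949/7748) = 118055409*(-345114/115 + 109895949/7748)/15310 = (118055409/15310)*(9964090863/891020) = 1176314822144627967/13641516200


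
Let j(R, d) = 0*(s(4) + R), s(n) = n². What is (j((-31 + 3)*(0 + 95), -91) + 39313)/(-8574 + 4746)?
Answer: -39313/3828 ≈ -10.270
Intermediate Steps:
j(R, d) = 0 (j(R, d) = 0*(4² + R) = 0*(16 + R) = 0)
(j((-31 + 3)*(0 + 95), -91) + 39313)/(-8574 + 4746) = (0 + 39313)/(-8574 + 4746) = 39313/(-3828) = 39313*(-1/3828) = -39313/3828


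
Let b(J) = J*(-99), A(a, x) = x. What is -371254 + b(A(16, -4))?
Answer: -370858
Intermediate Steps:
b(J) = -99*J
-371254 + b(A(16, -4)) = -371254 - 99*(-4) = -371254 + 396 = -370858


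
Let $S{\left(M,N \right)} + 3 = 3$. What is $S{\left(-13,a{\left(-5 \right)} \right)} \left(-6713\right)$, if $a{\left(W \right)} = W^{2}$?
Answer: $0$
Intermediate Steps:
$S{\left(M,N \right)} = 0$ ($S{\left(M,N \right)} = -3 + 3 = 0$)
$S{\left(-13,a{\left(-5 \right)} \right)} \left(-6713\right) = 0 \left(-6713\right) = 0$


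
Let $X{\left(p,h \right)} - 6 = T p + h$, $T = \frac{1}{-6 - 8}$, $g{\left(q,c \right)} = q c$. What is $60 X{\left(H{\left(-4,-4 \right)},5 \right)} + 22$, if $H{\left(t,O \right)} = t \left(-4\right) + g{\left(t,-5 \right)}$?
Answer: $\frac{3694}{7} \approx 527.71$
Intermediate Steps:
$g{\left(q,c \right)} = c q$
$H{\left(t,O \right)} = - 9 t$ ($H{\left(t,O \right)} = t \left(-4\right) - 5 t = - 4 t - 5 t = - 9 t$)
$T = - \frac{1}{14}$ ($T = \frac{1}{-14} = - \frac{1}{14} \approx -0.071429$)
$X{\left(p,h \right)} = 6 + h - \frac{p}{14}$ ($X{\left(p,h \right)} = 6 + \left(- \frac{p}{14} + h\right) = 6 + \left(h - \frac{p}{14}\right) = 6 + h - \frac{p}{14}$)
$60 X{\left(H{\left(-4,-4 \right)},5 \right)} + 22 = 60 \left(6 + 5 - \frac{\left(-9\right) \left(-4\right)}{14}\right) + 22 = 60 \left(6 + 5 - \frac{18}{7}\right) + 22 = 60 \cdot \frac{59}{7} + 22 = \frac{3540}{7} + 22 = \frac{3694}{7}$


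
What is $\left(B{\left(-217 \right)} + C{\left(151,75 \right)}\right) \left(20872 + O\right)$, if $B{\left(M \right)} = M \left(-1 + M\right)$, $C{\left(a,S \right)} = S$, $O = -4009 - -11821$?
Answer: $1359076604$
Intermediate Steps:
$O = 7812$ ($O = -4009 + 11821 = 7812$)
$\left(B{\left(-217 \right)} + C{\left(151,75 \right)}\right) \left(20872 + O\right) = \left(- 217 \left(-1 - 217\right) + 75\right) \left(20872 + 7812\right) = \left(\left(-217\right) \left(-218\right) + 75\right) 28684 = \left(47306 + 75\right) 28684 = 47381 \cdot 28684 = 1359076604$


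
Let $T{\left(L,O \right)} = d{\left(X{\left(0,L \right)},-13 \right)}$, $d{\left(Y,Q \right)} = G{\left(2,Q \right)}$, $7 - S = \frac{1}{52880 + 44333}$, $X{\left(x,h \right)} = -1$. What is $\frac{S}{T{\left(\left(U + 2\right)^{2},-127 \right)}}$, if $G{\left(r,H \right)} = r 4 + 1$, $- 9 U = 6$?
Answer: $\frac{75610}{97213} \approx 0.77778$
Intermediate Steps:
$U = - \frac{2}{3}$ ($U = \left(- \frac{1}{9}\right) 6 = - \frac{2}{3} \approx -0.66667$)
$G{\left(r,H \right)} = 1 + 4 r$ ($G{\left(r,H \right)} = 4 r + 1 = 1 + 4 r$)
$S = \frac{680490}{97213}$ ($S = 7 - \frac{1}{52880 + 44333} = 7 - \frac{1}{97213} = \frac{680490}{97213} \approx 7.0$)
$d{\left(Y,Q \right)} = 9$ ($d{\left(Y,Q \right)} = 1 + 4 \cdot 2 = 1 + 8 = 9$)
$T{\left(L,O \right)} = 9$
$\frac{S}{T{\left(\left(U + 2\right)^{2},-127 \right)}} = \frac{680490}{97213 \cdot 9} = \frac{680490}{97213} \cdot \frac{1}{9} = \frac{75610}{97213}$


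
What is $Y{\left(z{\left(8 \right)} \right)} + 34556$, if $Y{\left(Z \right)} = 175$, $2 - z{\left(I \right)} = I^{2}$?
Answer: $34731$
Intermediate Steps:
$z{\left(I \right)} = 2 - I^{2}$
$Y{\left(z{\left(8 \right)} \right)} + 34556 = 175 + 34556 = 34731$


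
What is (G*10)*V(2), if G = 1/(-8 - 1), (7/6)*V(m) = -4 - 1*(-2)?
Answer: 40/21 ≈ 1.9048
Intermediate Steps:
V(m) = -12/7 (V(m) = 6*(-4 - 1*(-2))/7 = 6*(-4 + 2)/7 = (6/7)*(-2) = -12/7)
G = -⅑ (G = 1/(-9) = -⅑ ≈ -0.11111)
(G*10)*V(2) = -⅑*10*(-12/7) = -10/9*(-12/7) = 40/21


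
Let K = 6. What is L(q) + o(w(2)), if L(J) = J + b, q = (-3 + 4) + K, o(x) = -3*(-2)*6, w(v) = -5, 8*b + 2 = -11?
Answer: 331/8 ≈ 41.375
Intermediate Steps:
b = -13/8 (b = -¼ + (⅛)*(-11) = -¼ - 11/8 = -13/8 ≈ -1.6250)
o(x) = 36 (o(x) = 6*6 = 36)
q = 7 (q = (-3 + 4) + 6 = 1 + 6 = 7)
L(J) = -13/8 + J (L(J) = J - 13/8 = -13/8 + J)
L(q) + o(w(2)) = (-13/8 + 7) + 36 = 43/8 + 36 = 331/8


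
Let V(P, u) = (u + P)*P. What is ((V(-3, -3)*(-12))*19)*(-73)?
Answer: 299592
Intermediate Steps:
V(P, u) = P*(P + u) (V(P, u) = (P + u)*P = P*(P + u))
((V(-3, -3)*(-12))*19)*(-73) = ((-3*(-3 - 3)*(-12))*19)*(-73) = ((-3*(-6)*(-12))*19)*(-73) = ((18*(-12))*19)*(-73) = -216*19*(-73) = -4104*(-73) = 299592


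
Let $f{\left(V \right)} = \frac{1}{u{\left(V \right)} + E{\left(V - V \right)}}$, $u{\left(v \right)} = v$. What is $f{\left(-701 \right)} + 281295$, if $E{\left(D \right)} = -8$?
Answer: $\frac{199438154}{709} \approx 2.813 \cdot 10^{5}$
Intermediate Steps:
$f{\left(V \right)} = \frac{1}{-8 + V}$ ($f{\left(V \right)} = \frac{1}{V - 8} = \frac{1}{-8 + V}$)
$f{\left(-701 \right)} + 281295 = \frac{1}{-8 - 701} + 281295 = \frac{1}{-709} + 281295 = - \frac{1}{709} + 281295 = \frac{199438154}{709}$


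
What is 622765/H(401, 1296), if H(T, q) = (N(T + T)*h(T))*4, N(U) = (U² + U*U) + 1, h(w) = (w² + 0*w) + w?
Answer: 9295/12380400216 ≈ 7.5078e-7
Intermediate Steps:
h(w) = w + w² (h(w) = (w² + 0) + w = w² + w = w + w²)
N(U) = 1 + 2*U² (N(U) = (U² + U²) + 1 = 2*U² + 1 = 1 + 2*U²)
H(T, q) = 4*T*(1 + T)*(1 + 8*T²) (H(T, q) = ((1 + 2*(T + T)²)*(T*(1 + T)))*4 = ((1 + 2*(2*T)²)*(T*(1 + T)))*4 = ((1 + 2*(4*T²))*(T*(1 + T)))*4 = ((1 + 8*T²)*(T*(1 + T)))*4 = (T*(1 + T)*(1 + 8*T²))*4 = 4*T*(1 + T)*(1 + 8*T²))
622765/H(401, 1296) = 622765/((4*401*(1 + 401)*(1 + 8*401²))) = 622765/((4*401*402*(1 + 8*160801))) = 622765/((4*401*402*(1 + 1286408))) = 622765/((4*401*402*1286409)) = 622765/829486814472 = 622765*(1/829486814472) = 9295/12380400216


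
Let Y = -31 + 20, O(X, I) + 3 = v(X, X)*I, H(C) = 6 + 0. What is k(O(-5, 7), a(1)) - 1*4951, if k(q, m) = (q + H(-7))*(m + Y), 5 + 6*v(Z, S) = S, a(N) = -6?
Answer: -14411/3 ≈ -4803.7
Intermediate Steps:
H(C) = 6
v(Z, S) = -⅚ + S/6
O(X, I) = -3 + I*(-⅚ + X/6) (O(X, I) = -3 + (-⅚ + X/6)*I = -3 + I*(-⅚ + X/6))
Y = -11
k(q, m) = (-11 + m)*(6 + q) (k(q, m) = (q + 6)*(m - 11) = (6 + q)*(-11 + m) = (-11 + m)*(6 + q))
k(O(-5, 7), a(1)) - 1*4951 = (-66 - 11*(-3 + (⅙)*7*(-5 - 5)) + 6*(-6) - 6*(-3 + (⅙)*7*(-5 - 5))) - 1*4951 = (-66 - 11*(-3 + (⅙)*7*(-10)) - 36 - 6*(-3 + (⅙)*7*(-10))) - 4951 = (-66 - 11*(-3 - 35/3) - 36 - 6*(-3 - 35/3)) - 4951 = (-66 - 11*(-44/3) - 36 - 6*(-44/3)) - 4951 = (-66 + 484/3 - 36 + 88) - 4951 = 442/3 - 4951 = -14411/3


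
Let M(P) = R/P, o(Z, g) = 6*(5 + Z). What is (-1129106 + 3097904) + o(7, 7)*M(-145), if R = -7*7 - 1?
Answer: 57095862/29 ≈ 1.9688e+6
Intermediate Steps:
o(Z, g) = 30 + 6*Z
R = -50 (R = -49 - 1 = -50)
M(P) = -50/P
(-1129106 + 3097904) + o(7, 7)*M(-145) = (-1129106 + 3097904) + (30 + 6*7)*(-50/(-145)) = 1968798 + (30 + 42)*(-50*(-1/145)) = 1968798 + 72*(10/29) = 1968798 + 720/29 = 57095862/29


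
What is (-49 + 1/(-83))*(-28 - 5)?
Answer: 134244/83 ≈ 1617.4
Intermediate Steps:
(-49 + 1/(-83))*(-28 - 5) = (-49 - 1/83)*(-33) = -4068/83*(-33) = 134244/83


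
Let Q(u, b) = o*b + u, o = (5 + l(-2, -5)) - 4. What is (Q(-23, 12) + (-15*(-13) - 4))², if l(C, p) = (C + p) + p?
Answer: 1296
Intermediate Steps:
l(C, p) = C + 2*p
o = -11 (o = (5 + (-2 + 2*(-5))) - 4 = (5 + (-2 - 10)) - 4 = (5 - 12) - 4 = -7 - 4 = -11)
Q(u, b) = u - 11*b (Q(u, b) = -11*b + u = u - 11*b)
(Q(-23, 12) + (-15*(-13) - 4))² = ((-23 - 11*12) + (-15*(-13) - 4))² = ((-23 - 132) + (195 - 4))² = (-155 + 191)² = 36² = 1296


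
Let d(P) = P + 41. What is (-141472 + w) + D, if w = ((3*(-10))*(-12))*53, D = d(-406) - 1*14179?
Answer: -136936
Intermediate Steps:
d(P) = 41 + P
D = -14544 (D = (41 - 406) - 1*14179 = -365 - 14179 = -14544)
w = 19080 (w = -30*(-12)*53 = 360*53 = 19080)
(-141472 + w) + D = (-141472 + 19080) - 14544 = -122392 - 14544 = -136936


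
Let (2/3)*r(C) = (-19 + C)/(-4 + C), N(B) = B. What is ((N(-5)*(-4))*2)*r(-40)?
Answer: 885/11 ≈ 80.455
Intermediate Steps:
r(C) = 3*(-19 + C)/(2*(-4 + C)) (r(C) = 3*((-19 + C)/(-4 + C))/2 = 3*(-19 + C)/(2*(-4 + C)))
((N(-5)*(-4))*2)*r(-40) = (-5*(-4)*2)*(3*(-19 - 40)/(2*(-4 - 40))) = (20*2)*((3/2)*(-59)/(-44)) = 40*((3/2)*(-1/44)*(-59)) = 40*(177/88) = 885/11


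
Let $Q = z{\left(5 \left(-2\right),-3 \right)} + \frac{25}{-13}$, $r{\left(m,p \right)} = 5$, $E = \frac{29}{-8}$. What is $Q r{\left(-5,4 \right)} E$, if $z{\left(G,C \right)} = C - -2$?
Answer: $\frac{2755}{52} \approx 52.981$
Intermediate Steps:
$z{\left(G,C \right)} = 2 + C$ ($z{\left(G,C \right)} = C + 2 = 2 + C$)
$E = - \frac{29}{8}$ ($E = 29 \left(- \frac{1}{8}\right) = - \frac{29}{8} \approx -3.625$)
$Q = - \frac{38}{13}$ ($Q = \left(2 - 3\right) + \frac{25}{-13} = -1 + 25 \left(- \frac{1}{13}\right) = -1 - \frac{25}{13} = - \frac{38}{13} \approx -2.9231$)
$Q r{\left(-5,4 \right)} E = - \frac{38 \cdot 5 \left(- \frac{29}{8}\right)}{13} = \left(- \frac{38}{13}\right) \left(- \frac{145}{8}\right) = \frac{2755}{52}$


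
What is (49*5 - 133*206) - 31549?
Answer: -58702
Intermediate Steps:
(49*5 - 133*206) - 31549 = (245 - 27398) - 31549 = -27153 - 31549 = -58702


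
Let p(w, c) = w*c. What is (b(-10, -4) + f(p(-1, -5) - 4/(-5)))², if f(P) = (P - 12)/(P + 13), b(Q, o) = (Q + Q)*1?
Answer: 3651921/8836 ≈ 413.30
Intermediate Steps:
b(Q, o) = 2*Q (b(Q, o) = (2*Q)*1 = 2*Q)
p(w, c) = c*w
f(P) = (-12 + P)/(13 + P)
(b(-10, -4) + f(p(-1, -5) - 4/(-5)))² = (2*(-10) + (-12 + (-5*(-1) - 4/(-5)))/(13 + (-5*(-1) - 4/(-5))))² = (-20 + (-12 + (5 - 4*(-⅕)))/(13 + (5 - 4*(-⅕))))² = (-20 + (-12 + (5 + ⅘))/(13 + (5 + ⅘)))² = (-20 + (-12 + 29/5)/(13 + 29/5))² = (-20 - 31/5/(94/5))² = (-20 + (5/94)*(-31/5))² = (-20 - 31/94)² = (-1911/94)² = 3651921/8836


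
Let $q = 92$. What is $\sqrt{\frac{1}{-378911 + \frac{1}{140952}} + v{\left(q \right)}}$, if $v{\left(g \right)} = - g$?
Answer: $\frac{2 i \sqrt{65606181351362676390641}}{53408263271} \approx 9.5917 i$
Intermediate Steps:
$\sqrt{\frac{1}{-378911 + \frac{1}{140952}} + v{\left(q \right)}} = \sqrt{\frac{1}{-378911 + \frac{1}{140952}} - 92} = \sqrt{\frac{1}{- \frac{53408263271}{140952}} - 92} = \sqrt{- \frac{140952}{53408263271} - 92} = \sqrt{- \frac{4913560361884}{53408263271}} = \frac{2 i \sqrt{65606181351362676390641}}{53408263271}$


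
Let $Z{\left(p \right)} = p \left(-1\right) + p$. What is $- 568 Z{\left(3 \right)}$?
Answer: $0$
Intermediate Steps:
$Z{\left(p \right)} = 0$ ($Z{\left(p \right)} = - p + p = 0$)
$- 568 Z{\left(3 \right)} = \left(-568\right) 0 = 0$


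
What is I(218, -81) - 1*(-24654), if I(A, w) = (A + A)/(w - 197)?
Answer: 3426688/139 ≈ 24652.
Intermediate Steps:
I(A, w) = 2*A/(-197 + w) (I(A, w) = (2*A)/(-197 + w) = 2*A/(-197 + w))
I(218, -81) - 1*(-24654) = 2*218/(-197 - 81) - 1*(-24654) = 2*218/(-278) + 24654 = 2*218*(-1/278) + 24654 = -218/139 + 24654 = 3426688/139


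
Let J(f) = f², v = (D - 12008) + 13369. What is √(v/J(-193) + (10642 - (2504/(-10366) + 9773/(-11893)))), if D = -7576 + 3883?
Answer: √1506343313678428210230931/11896793867 ≈ 103.16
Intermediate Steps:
D = -3693
v = -2332 (v = (-3693 - 12008) + 13369 = -15701 + 13369 = -2332)
√(v/J(-193) + (10642 - (2504/(-10366) + 9773/(-11893)))) = √(-2332/((-193)²) + (10642 - (2504/(-10366) + 9773/(-11893)))) = √(-2332/37249 + (10642 - (2504*(-1/10366) + 9773*(-1/11893)))) = √(-2332*1/37249 + (10642 - (-1252/5183 - 9773/11893))) = √(-2332/37249 + (10642 - 1*(-65543495/61641419))) = √(-2332/37249 + (10642 + 65543495/61641419)) = √(-2332/37249 + 656053524493/61641419) = √(24437193986050649/2296081216331) = √1506343313678428210230931/11896793867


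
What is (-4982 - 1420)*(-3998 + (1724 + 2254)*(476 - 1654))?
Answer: 30025904964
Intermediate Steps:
(-4982 - 1420)*(-3998 + (1724 + 2254)*(476 - 1654)) = -6402*(-3998 + 3978*(-1178)) = -6402*(-3998 - 4686084) = -6402*(-4690082) = 30025904964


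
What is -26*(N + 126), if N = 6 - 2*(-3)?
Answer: -3588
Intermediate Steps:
N = 12 (N = 6 + 6 = 12)
-26*(N + 126) = -26*(12 + 126) = -26*138 = -3588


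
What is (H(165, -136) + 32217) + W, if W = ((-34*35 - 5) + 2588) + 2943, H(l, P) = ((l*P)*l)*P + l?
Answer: 503590318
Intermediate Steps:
H(l, P) = l + P²*l² (H(l, P) = ((P*l)*l)*P + l = (P*l²)*P + l = P²*l² + l = l + P²*l²)
W = 4336 (W = ((-1190 - 5) + 2588) + 2943 = (-1195 + 2588) + 2943 = 1393 + 2943 = 4336)
(H(165, -136) + 32217) + W = (165*(1 + 165*(-136)²) + 32217) + 4336 = (165*(1 + 165*18496) + 32217) + 4336 = (165*(1 + 3051840) + 32217) + 4336 = (165*3051841 + 32217) + 4336 = (503553765 + 32217) + 4336 = 503585982 + 4336 = 503590318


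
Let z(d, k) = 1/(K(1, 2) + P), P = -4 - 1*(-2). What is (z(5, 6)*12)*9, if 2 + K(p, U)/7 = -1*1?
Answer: -108/23 ≈ -4.6956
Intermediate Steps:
K(p, U) = -21 (K(p, U) = -14 + 7*(-1*1) = -14 + 7*(-1) = -14 - 7 = -21)
P = -2 (P = -4 + 2 = -2)
z(d, k) = -1/23 (z(d, k) = 1/(-21 - 2) = 1/(-23) = -1/23)
(z(5, 6)*12)*9 = -1/23*12*9 = -12/23*9 = -108/23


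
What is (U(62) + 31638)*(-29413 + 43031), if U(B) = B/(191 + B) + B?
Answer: 9928960556/23 ≈ 4.3169e+8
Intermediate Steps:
U(B) = B + B/(191 + B) (U(B) = B/(191 + B) + B = B + B/(191 + B))
(U(62) + 31638)*(-29413 + 43031) = (62*(192 + 62)/(191 + 62) + 31638)*(-29413 + 43031) = (62*254/253 + 31638)*13618 = (62*(1/253)*254 + 31638)*13618 = (15748/253 + 31638)*13618 = (8020162/253)*13618 = 9928960556/23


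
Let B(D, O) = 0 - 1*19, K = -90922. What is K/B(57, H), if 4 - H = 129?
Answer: 90922/19 ≈ 4785.4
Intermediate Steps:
H = -125 (H = 4 - 1*129 = 4 - 129 = -125)
B(D, O) = -19 (B(D, O) = 0 - 19 = -19)
K/B(57, H) = -90922/(-19) = -90922*(-1/19) = 90922/19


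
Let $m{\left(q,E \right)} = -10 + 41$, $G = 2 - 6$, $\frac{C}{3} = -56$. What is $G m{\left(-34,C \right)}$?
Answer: $-124$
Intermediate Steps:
$C = -168$ ($C = 3 \left(-56\right) = -168$)
$G = -4$ ($G = 2 - 6 = -4$)
$m{\left(q,E \right)} = 31$
$G m{\left(-34,C \right)} = \left(-4\right) 31 = -124$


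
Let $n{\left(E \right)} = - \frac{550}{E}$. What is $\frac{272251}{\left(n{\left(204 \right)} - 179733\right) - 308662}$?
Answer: $- \frac{27769602}{49816565} \approx -0.55744$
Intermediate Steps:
$\frac{272251}{\left(n{\left(204 \right)} - 179733\right) - 308662} = \frac{272251}{\left(- \frac{550}{204} - 179733\right) - 308662} = \frac{272251}{\left(\left(-550\right) \frac{1}{204} - 179733\right) - 308662} = \frac{272251}{\left(- \frac{275}{102} - 179733\right) - 308662} = \frac{272251}{- \frac{18333041}{102} - 308662} = \frac{272251}{- \frac{49816565}{102}} = 272251 \left(- \frac{102}{49816565}\right) = - \frac{27769602}{49816565}$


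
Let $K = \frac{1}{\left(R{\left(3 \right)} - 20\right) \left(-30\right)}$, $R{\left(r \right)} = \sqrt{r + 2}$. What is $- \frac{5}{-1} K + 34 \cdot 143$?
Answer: $\frac{1152296}{237} + \frac{\sqrt{5}}{2370} \approx 4862.0$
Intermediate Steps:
$R{\left(r \right)} = \sqrt{2 + r}$
$K = - \frac{1}{30 \left(-20 + \sqrt{5}\right)}$ ($K = \frac{1}{\left(\sqrt{2 + 3} - 20\right) \left(-30\right)} = \frac{1}{\sqrt{5} - 20} \left(- \frac{1}{30}\right) = \frac{1}{-20 + \sqrt{5}} \left(- \frac{1}{30}\right) = - \frac{1}{30 \left(-20 + \sqrt{5}\right)} \approx 0.0018765$)
$- \frac{5}{-1} K + 34 \cdot 143 = - \frac{5}{-1} \left(\frac{2}{1185} + \frac{\sqrt{5}}{11850}\right) + 34 \cdot 143 = \left(-5\right) \left(-1\right) \left(\frac{2}{1185} + \frac{\sqrt{5}}{11850}\right) + 4862 = 5 \left(\frac{2}{1185} + \frac{\sqrt{5}}{11850}\right) + 4862 = \left(\frac{2}{237} + \frac{\sqrt{5}}{2370}\right) + 4862 = \frac{1152296}{237} + \frac{\sqrt{5}}{2370}$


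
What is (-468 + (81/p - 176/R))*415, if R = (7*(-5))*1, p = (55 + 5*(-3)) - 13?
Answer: -1336217/7 ≈ -1.9089e+5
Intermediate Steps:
p = 27 (p = (55 - 15) - 13 = 40 - 13 = 27)
R = -35 (R = -35*1 = -35)
(-468 + (81/p - 176/R))*415 = (-468 + (81/27 - 176/(-35)))*415 = (-468 + (81*(1/27) - 176*(-1/35)))*415 = (-468 + (3 + 176/35))*415 = (-468 + 281/35)*415 = -16099/35*415 = -1336217/7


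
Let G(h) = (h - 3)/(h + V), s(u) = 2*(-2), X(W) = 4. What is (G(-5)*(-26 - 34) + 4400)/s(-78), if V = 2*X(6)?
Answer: -1140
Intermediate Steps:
s(u) = -4
V = 8 (V = 2*4 = 8)
G(h) = (-3 + h)/(8 + h) (G(h) = (h - 3)/(h + 8) = (-3 + h)/(8 + h))
(G(-5)*(-26 - 34) + 4400)/s(-78) = (((-3 - 5)/(8 - 5))*(-26 - 34) + 4400)/(-4) = ((-8/3)*(-60) + 4400)*(-¼) = (((⅓)*(-8))*(-60) + 4400)*(-¼) = (-8/3*(-60) + 4400)*(-¼) = (160 + 4400)*(-¼) = 4560*(-¼) = -1140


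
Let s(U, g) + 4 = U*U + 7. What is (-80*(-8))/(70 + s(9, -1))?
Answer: 320/77 ≈ 4.1558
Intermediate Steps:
s(U, g) = 3 + U² (s(U, g) = -4 + (U*U + 7) = -4 + (U² + 7) = -4 + (7 + U²) = 3 + U²)
(-80*(-8))/(70 + s(9, -1)) = (-80*(-8))/(70 + (3 + 9²)) = 640/(70 + (3 + 81)) = 640/(70 + 84) = 640/154 = 640*(1/154) = 320/77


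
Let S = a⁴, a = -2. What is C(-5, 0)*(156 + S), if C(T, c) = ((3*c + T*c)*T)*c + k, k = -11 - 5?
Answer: -2752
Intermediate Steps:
S = 16 (S = (-2)⁴ = 16)
k = -16
C(T, c) = -16 + T*c*(3*c + T*c) (C(T, c) = ((3*c + T*c)*T)*c - 16 = (T*(3*c + T*c))*c - 16 = T*c*(3*c + T*c) - 16 = -16 + T*c*(3*c + T*c))
C(-5, 0)*(156 + S) = (-16 + (-5)²*0² + 3*(-5)*0²)*(156 + 16) = (-16 + 25*0 + 3*(-5)*0)*172 = (-16 + 0 + 0)*172 = -16*172 = -2752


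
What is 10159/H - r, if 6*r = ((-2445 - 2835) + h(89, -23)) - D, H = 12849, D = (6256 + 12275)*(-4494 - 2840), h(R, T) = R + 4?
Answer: -582064677943/25698 ≈ -2.2650e+7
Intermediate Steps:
h(R, T) = 4 + R
D = -135906354 (D = 18531*(-7334) = -135906354)
r = 45300389/2 (r = (((-2445 - 2835) + (4 + 89)) - 1*(-135906354))/6 = ((-5280 + 93) + 135906354)/6 = (-5187 + 135906354)/6 = (⅙)*135901167 = 45300389/2 ≈ 2.2650e+7)
10159/H - r = 10159/12849 - 1*45300389/2 = 10159*(1/12849) - 45300389/2 = 10159/12849 - 45300389/2 = -582064677943/25698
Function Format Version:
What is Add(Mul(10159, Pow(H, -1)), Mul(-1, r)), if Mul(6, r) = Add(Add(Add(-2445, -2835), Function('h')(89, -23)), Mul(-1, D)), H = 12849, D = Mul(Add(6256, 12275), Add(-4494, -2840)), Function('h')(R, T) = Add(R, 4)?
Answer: Rational(-582064677943, 25698) ≈ -2.2650e+7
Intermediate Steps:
Function('h')(R, T) = Add(4, R)
D = -135906354 (D = Mul(18531, -7334) = -135906354)
r = Rational(45300389, 2) (r = Mul(Rational(1, 6), Add(Add(Add(-2445, -2835), Add(4, 89)), Mul(-1, -135906354))) = Mul(Rational(1, 6), Add(Add(-5280, 93), 135906354)) = Mul(Rational(1, 6), Add(-5187, 135906354)) = Mul(Rational(1, 6), 135901167) = Rational(45300389, 2) ≈ 2.2650e+7)
Add(Mul(10159, Pow(H, -1)), Mul(-1, r)) = Add(Mul(10159, Pow(12849, -1)), Mul(-1, Rational(45300389, 2))) = Add(Mul(10159, Rational(1, 12849)), Rational(-45300389, 2)) = Add(Rational(10159, 12849), Rational(-45300389, 2)) = Rational(-582064677943, 25698)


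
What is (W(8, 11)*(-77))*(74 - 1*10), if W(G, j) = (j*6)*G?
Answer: -2601984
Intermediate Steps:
W(G, j) = 6*G*j (W(G, j) = (6*j)*G = 6*G*j)
(W(8, 11)*(-77))*(74 - 1*10) = ((6*8*11)*(-77))*(74 - 1*10) = (528*(-77))*(74 - 10) = -40656*64 = -2601984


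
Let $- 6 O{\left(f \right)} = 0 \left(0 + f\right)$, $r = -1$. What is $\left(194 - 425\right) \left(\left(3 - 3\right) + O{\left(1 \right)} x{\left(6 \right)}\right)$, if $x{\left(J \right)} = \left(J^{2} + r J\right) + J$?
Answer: $0$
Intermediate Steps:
$x{\left(J \right)} = J^{2}$ ($x{\left(J \right)} = \left(J^{2} - J\right) + J = J^{2}$)
$O{\left(f \right)} = 0$ ($O{\left(f \right)} = - \frac{0 \left(0 + f\right)}{6} = - \frac{0 f}{6} = \left(- \frac{1}{6}\right) 0 = 0$)
$\left(194 - 425\right) \left(\left(3 - 3\right) + O{\left(1 \right)} x{\left(6 \right)}\right) = \left(194 - 425\right) \left(\left(3 - 3\right) + 0 \cdot 6^{2}\right) = - 231 \left(0 + 0 \cdot 36\right) = - 231 \left(0 + 0\right) = \left(-231\right) 0 = 0$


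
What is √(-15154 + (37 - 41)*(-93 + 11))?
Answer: I*√14826 ≈ 121.76*I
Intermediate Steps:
√(-15154 + (37 - 41)*(-93 + 11)) = √(-15154 - 4*(-82)) = √(-15154 + 328) = √(-14826) = I*√14826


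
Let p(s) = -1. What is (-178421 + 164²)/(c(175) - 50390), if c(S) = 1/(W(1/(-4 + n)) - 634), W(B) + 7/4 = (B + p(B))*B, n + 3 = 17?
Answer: 481728280/160199893 ≈ 3.0070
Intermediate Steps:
n = 14 (n = -3 + 17 = 14)
W(B) = -7/4 + B*(-1 + B) (W(B) = -7/4 + (B - 1)*B = -7/4 + (-1 + B)*B = -7/4 + B*(-1 + B))
c(S) = -25/15896 (c(S) = 1/((-7/4 + (1/(-4 + 14))² - 1/(-4 + 14)) - 634) = 1/((-7/4 + (1/10)² - 1/10) - 634) = 1/((-7/4 + (⅒)² - 1*⅒) - 634) = 1/((-7/4 + 1/100 - ⅒) - 634) = 1/(-46/25 - 634) = 1/(-15896/25) = -25/15896)
(-178421 + 164²)/(c(175) - 50390) = (-178421 + 164²)/(-25/15896 - 50390) = (-178421 + 26896)/(-800999465/15896) = -151525*(-15896/800999465) = 481728280/160199893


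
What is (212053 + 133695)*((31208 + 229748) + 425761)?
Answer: 237431029316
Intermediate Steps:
(212053 + 133695)*((31208 + 229748) + 425761) = 345748*(260956 + 425761) = 345748*686717 = 237431029316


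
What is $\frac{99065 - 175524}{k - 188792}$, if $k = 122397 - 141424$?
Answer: $\frac{76459}{207819} \approx 0.36791$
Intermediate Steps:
$k = -19027$ ($k = 122397 - 141424 = -19027$)
$\frac{99065 - 175524}{k - 188792} = \frac{99065 - 175524}{-19027 - 188792} = - \frac{76459}{-207819} = \left(-76459\right) \left(- \frac{1}{207819}\right) = \frac{76459}{207819}$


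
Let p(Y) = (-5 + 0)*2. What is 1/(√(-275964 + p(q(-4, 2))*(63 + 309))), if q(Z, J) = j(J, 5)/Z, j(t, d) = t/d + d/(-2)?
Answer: -I*√7769/46614 ≈ -0.0018909*I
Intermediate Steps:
j(t, d) = -d/2 + t/d (j(t, d) = t/d + d*(-½) = t/d - d/2 = -d/2 + t/d)
q(Z, J) = (-5/2 + J/5)/Z (q(Z, J) = (-½*5 + J/5)/Z = (-5/2 + J*(⅕))/Z = (-5/2 + J/5)/Z)
p(Y) = -10 (p(Y) = -5*2 = -10)
1/(√(-275964 + p(q(-4, 2))*(63 + 309))) = 1/(√(-275964 - 10*(63 + 309))) = 1/(√(-275964 - 10*372)) = 1/(√(-275964 - 3720)) = 1/(√(-279684)) = 1/(6*I*√7769) = -I*√7769/46614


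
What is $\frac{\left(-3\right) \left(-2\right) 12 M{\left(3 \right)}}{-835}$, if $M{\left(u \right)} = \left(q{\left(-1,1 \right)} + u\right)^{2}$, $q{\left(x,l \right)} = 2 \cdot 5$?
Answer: $- \frac{12168}{835} \approx -14.572$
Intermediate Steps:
$q{\left(x,l \right)} = 10$
$M{\left(u \right)} = \left(10 + u\right)^{2}$
$\frac{\left(-3\right) \left(-2\right) 12 M{\left(3 \right)}}{-835} = \frac{\left(-3\right) \left(-2\right) 12 \left(10 + 3\right)^{2}}{-835} = 6 \cdot 12 \cdot 13^{2} \left(- \frac{1}{835}\right) = 72 \cdot 169 \left(- \frac{1}{835}\right) = 12168 \left(- \frac{1}{835}\right) = - \frac{12168}{835}$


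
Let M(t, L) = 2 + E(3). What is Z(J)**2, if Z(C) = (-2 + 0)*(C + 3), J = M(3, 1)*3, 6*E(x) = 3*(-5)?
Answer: 9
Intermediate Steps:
E(x) = -5/2 (E(x) = (3*(-5))/6 = (1/6)*(-15) = -5/2)
M(t, L) = -1/2 (M(t, L) = 2 - 5/2 = -1/2)
J = -3/2 (J = -1/2*3 = -3/2 ≈ -1.5000)
Z(C) = -6 - 2*C (Z(C) = -2*(3 + C) = -6 - 2*C)
Z(J)**2 = (-6 - 2*(-3/2))**2 = (-6 + 3)**2 = (-3)**2 = 9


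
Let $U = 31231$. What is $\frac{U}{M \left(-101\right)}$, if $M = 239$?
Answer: $- \frac{31231}{24139} \approx -1.2938$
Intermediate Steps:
$\frac{U}{M \left(-101\right)} = \frac{31231}{239 \left(-101\right)} = \frac{31231}{-24139} = 31231 \left(- \frac{1}{24139}\right) = - \frac{31231}{24139}$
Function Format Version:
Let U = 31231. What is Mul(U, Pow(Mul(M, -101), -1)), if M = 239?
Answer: Rational(-31231, 24139) ≈ -1.2938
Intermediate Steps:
Mul(U, Pow(Mul(M, -101), -1)) = Mul(31231, Pow(Mul(239, -101), -1)) = Mul(31231, Pow(-24139, -1)) = Mul(31231, Rational(-1, 24139)) = Rational(-31231, 24139)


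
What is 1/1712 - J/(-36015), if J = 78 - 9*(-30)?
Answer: 210597/20552560 ≈ 0.010247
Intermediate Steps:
J = 348 (J = 78 + 270 = 348)
1/1712 - J/(-36015) = 1/1712 - 348/(-36015) = 1/1712 - 348*(-1)/36015 = 1/1712 - 1*(-116/12005) = 1/1712 + 116/12005 = 210597/20552560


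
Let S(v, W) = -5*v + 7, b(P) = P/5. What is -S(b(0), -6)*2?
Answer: -14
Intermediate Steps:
b(P) = P/5 (b(P) = P*(1/5) = P/5)
S(v, W) = 7 - 5*v
-S(b(0), -6)*2 = -(7 - 0)*2 = -(7 - 5*0)*2 = -(7 + 0)*2 = -1*7*2 = -7*2 = -14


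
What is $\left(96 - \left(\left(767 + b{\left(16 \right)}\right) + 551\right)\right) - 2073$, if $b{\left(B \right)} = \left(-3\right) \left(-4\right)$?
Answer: $-3307$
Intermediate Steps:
$b{\left(B \right)} = 12$
$\left(96 - \left(\left(767 + b{\left(16 \right)}\right) + 551\right)\right) - 2073 = \left(96 - \left(\left(767 + 12\right) + 551\right)\right) - 2073 = \left(96 - \left(779 + 551\right)\right) - 2073 = \left(96 - 1330\right) - 2073 = -1234 - 2073 = -3307$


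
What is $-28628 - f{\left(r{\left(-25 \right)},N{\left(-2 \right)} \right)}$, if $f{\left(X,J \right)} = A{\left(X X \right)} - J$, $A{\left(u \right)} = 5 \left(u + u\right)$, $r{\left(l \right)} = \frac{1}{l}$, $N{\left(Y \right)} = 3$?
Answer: $- \frac{3578127}{125} \approx -28625.0$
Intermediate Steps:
$A{\left(u \right)} = 10 u$ ($A{\left(u \right)} = 5 \cdot 2 u = 10 u$)
$f{\left(X,J \right)} = - J + 10 X^{2}$ ($f{\left(X,J \right)} = 10 X X - J = 10 X^{2} - J = - J + 10 X^{2}$)
$-28628 - f{\left(r{\left(-25 \right)},N{\left(-2 \right)} \right)} = -28628 - \left(\left(-1\right) 3 + 10 \left(\frac{1}{-25}\right)^{2}\right) = -28628 - \left(-3 + 10 \left(- \frac{1}{25}\right)^{2}\right) = -28628 - \left(-3 + 10 \cdot \frac{1}{625}\right) = -28628 - \left(-3 + \frac{2}{125}\right) = -28628 - - \frac{373}{125} = -28628 + \frac{373}{125} = - \frac{3578127}{125}$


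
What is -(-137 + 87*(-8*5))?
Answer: 3617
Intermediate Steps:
-(-137 + 87*(-8*5)) = -(-137 + 87*(-40)) = -(-137 - 3480) = -1*(-3617) = 3617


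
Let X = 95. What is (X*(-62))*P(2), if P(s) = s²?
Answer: -23560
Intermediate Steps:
(X*(-62))*P(2) = (95*(-62))*2² = -5890*4 = -23560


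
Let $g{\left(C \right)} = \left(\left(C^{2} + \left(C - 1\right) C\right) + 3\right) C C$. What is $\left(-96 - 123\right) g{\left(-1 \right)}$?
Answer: $-1314$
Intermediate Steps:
$g{\left(C \right)} = C^{2} \left(3 + C^{2} + C \left(-1 + C\right)\right)$ ($g{\left(C \right)} = \left(\left(C^{2} + \left(-1 + C\right) C\right) + 3\right) C C = \left(\left(C^{2} + C \left(-1 + C\right)\right) + 3\right) C C = \left(3 + C^{2} + C \left(-1 + C\right)\right) C C = C \left(3 + C^{2} + C \left(-1 + C\right)\right) C = C^{2} \left(3 + C^{2} + C \left(-1 + C\right)\right)$)
$\left(-96 - 123\right) g{\left(-1 \right)} = \left(-96 - 123\right) \left(-1\right)^{2} \left(3 - -1 + 2 \left(-1\right)^{2}\right) = - 219 \cdot 1 \left(3 + 1 + 2 \cdot 1\right) = - 219 \cdot 1 \left(3 + 1 + 2\right) = - 219 \cdot 1 \cdot 6 = \left(-219\right) 6 = -1314$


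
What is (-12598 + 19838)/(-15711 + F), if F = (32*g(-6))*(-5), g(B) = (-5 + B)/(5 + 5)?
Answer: -1448/3107 ≈ -0.46604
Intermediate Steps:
g(B) = -½ + B/10 (g(B) = (-5 + B)/10 = (-5 + B)*(⅒) = -½ + B/10)
F = 176 (F = (32*(-½ + (⅒)*(-6)))*(-5) = (32*(-½ - ⅗))*(-5) = (32*(-11/10))*(-5) = -176/5*(-5) = 176)
(-12598 + 19838)/(-15711 + F) = (-12598 + 19838)/(-15711 + 176) = 7240/(-15535) = 7240*(-1/15535) = -1448/3107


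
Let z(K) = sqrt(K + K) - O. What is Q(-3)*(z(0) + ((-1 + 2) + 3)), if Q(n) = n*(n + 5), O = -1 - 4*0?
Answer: -30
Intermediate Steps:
O = -1 (O = -1 + 0 = -1)
Q(n) = n*(5 + n)
z(K) = 1 + sqrt(2)*sqrt(K) (z(K) = sqrt(K + K) - 1*(-1) = sqrt(2*K) + 1 = sqrt(2)*sqrt(K) + 1 = 1 + sqrt(2)*sqrt(K))
Q(-3)*(z(0) + ((-1 + 2) + 3)) = (-3*(5 - 3))*((1 + sqrt(2)*sqrt(0)) + ((-1 + 2) + 3)) = (-3*2)*((1 + sqrt(2)*0) + (1 + 3)) = -6*((1 + 0) + 4) = -6*(1 + 4) = -6*5 = -30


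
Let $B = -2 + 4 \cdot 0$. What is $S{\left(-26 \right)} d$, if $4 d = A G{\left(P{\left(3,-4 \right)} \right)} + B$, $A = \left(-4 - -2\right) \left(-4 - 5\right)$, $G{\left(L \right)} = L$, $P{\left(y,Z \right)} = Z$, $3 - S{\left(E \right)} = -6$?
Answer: $- \frac{333}{2} \approx -166.5$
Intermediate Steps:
$S{\left(E \right)} = 9$ ($S{\left(E \right)} = 3 - -6 = 3 + 6 = 9$)
$A = 18$ ($A = \left(-4 + 2\right) \left(-9\right) = \left(-2\right) \left(-9\right) = 18$)
$B = -2$ ($B = -2 + 0 = -2$)
$d = - \frac{37}{2}$ ($d = \frac{18 \left(-4\right) - 2}{4} = \frac{-72 - 2}{4} = \frac{1}{4} \left(-74\right) = - \frac{37}{2} \approx -18.5$)
$S{\left(-26 \right)} d = 9 \left(- \frac{37}{2}\right) = - \frac{333}{2}$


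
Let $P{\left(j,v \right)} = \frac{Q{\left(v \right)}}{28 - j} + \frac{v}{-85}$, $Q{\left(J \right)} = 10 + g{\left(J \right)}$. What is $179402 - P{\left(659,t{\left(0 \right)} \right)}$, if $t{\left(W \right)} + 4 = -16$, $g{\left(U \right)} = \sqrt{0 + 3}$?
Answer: $\frac{1924442900}{10727} + \frac{\sqrt{3}}{631} \approx 1.794 \cdot 10^{5}$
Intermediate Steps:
$g{\left(U \right)} = \sqrt{3}$
$t{\left(W \right)} = -20$ ($t{\left(W \right)} = -4 - 16 = -20$)
$Q{\left(J \right)} = 10 + \sqrt{3}$
$P{\left(j,v \right)} = - \frac{v}{85} + \frac{10 + \sqrt{3}}{28 - j}$ ($P{\left(j,v \right)} = \frac{10 + \sqrt{3}}{28 - j} + \frac{v}{-85} = \frac{10 + \sqrt{3}}{28 - j} + v \left(- \frac{1}{85}\right) = \frac{10 + \sqrt{3}}{28 - j} - \frac{v}{85} = - \frac{v}{85} + \frac{10 + \sqrt{3}}{28 - j}$)
$179402 - P{\left(659,t{\left(0 \right)} \right)} = 179402 - \frac{-850 - 85 \sqrt{3} + 28 \left(-20\right) - 659 \left(-20\right)}{85 \left(-28 + 659\right)} = 179402 - \frac{-850 - 85 \sqrt{3} - 560 + 13180}{85 \cdot 631} = 179402 - \frac{1}{85} \cdot \frac{1}{631} \left(11770 - 85 \sqrt{3}\right) = 179402 - \left(\frac{2354}{10727} - \frac{\sqrt{3}}{631}\right) = \frac{1924442900}{10727} + \frac{\sqrt{3}}{631}$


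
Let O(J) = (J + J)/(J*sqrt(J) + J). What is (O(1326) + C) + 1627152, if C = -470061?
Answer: 1533145573/1325 + 2*sqrt(1326)/1325 ≈ 1.1571e+6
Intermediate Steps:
O(J) = 2*J/(J + J**(3/2)) (O(J) = (2*J)/(J**(3/2) + J) = (2*J)/(J + J**(3/2)) = 2*J/(J + J**(3/2)))
(O(1326) + C) + 1627152 = (2*1326/(1326 + 1326**(3/2)) - 470061) + 1627152 = (2*1326/(1326 + 1326*sqrt(1326)) - 470061) + 1627152 = (2652/(1326 + 1326*sqrt(1326)) - 470061) + 1627152 = (-470061 + 2652/(1326 + 1326*sqrt(1326))) + 1627152 = 1157091 + 2652/(1326 + 1326*sqrt(1326))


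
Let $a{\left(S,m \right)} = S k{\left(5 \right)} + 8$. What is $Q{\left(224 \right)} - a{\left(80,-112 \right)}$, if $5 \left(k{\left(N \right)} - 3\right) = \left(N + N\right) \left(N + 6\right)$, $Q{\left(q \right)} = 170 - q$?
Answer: $-2062$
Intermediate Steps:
$k{\left(N \right)} = 3 + \frac{2 N \left(6 + N\right)}{5}$ ($k{\left(N \right)} = 3 + \frac{\left(N + N\right) \left(N + 6\right)}{5} = 3 + \frac{2 N \left(6 + N\right)}{5}$)
$a{\left(S,m \right)} = 8 + 25 S$ ($a{\left(S,m \right)} = S \left(3 + \frac{2 \cdot 5^{2}}{5} + \frac{12}{5} \cdot 5\right) + 8 = S \left(3 + \frac{2}{5} \cdot 25 + 12\right) + 8 = S \left(3 + 10 + 12\right) + 8 = S 25 + 8 = 25 S + 8 = 8 + 25 S$)
$Q{\left(224 \right)} - a{\left(80,-112 \right)} = \left(170 - 224\right) - \left(8 + 25 \cdot 80\right) = \left(170 - 224\right) - \left(8 + 2000\right) = -54 - 2008 = -2062$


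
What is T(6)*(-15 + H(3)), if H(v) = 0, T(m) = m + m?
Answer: -180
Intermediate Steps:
T(m) = 2*m
T(6)*(-15 + H(3)) = (2*6)*(-15 + 0) = 12*(-15) = -180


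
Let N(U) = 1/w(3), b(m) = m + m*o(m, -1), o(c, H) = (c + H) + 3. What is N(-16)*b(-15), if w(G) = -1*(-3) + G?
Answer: 30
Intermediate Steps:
o(c, H) = 3 + H + c (o(c, H) = (H + c) + 3 = 3 + H + c)
w(G) = 3 + G
b(m) = m + m*(2 + m) (b(m) = m + m*(3 - 1 + m) = m + m*(2 + m))
N(U) = 1/6 (N(U) = 1/(3 + 3) = 1/6)
N(-16)*b(-15) = (-15*(3 - 15))/6 = (-15*(-12))/6 = (1/6)*180 = 30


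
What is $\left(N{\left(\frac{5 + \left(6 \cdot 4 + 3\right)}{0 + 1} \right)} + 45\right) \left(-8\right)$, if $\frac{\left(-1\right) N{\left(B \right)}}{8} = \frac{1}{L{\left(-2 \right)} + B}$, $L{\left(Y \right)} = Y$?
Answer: $- \frac{5368}{15} \approx -357.87$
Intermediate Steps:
$N{\left(B \right)} = - \frac{8}{-2 + B}$
$\left(N{\left(\frac{5 + \left(6 \cdot 4 + 3\right)}{0 + 1} \right)} + 45\right) \left(-8\right) = \left(- \frac{8}{-2 + \frac{5 + \left(6 \cdot 4 + 3\right)}{0 + 1}} + 45\right) \left(-8\right) = \left(- \frac{8}{-2 + \frac{5 + \left(24 + 3\right)}{1}} + 45\right) \left(-8\right) = \left(- \frac{8}{-2 + \left(5 + 27\right) 1} + 45\right) \left(-8\right) = \left(- \frac{8}{-2 + 32 \cdot 1} + 45\right) \left(-8\right) = \left(- \frac{8}{-2 + 32} + 45\right) \left(-8\right) = \left(- \frac{8}{30} + 45\right) \left(-8\right) = \left(\left(-8\right) \frac{1}{30} + 45\right) \left(-8\right) = \left(- \frac{4}{15} + 45\right) \left(-8\right) = \frac{671}{15} \left(-8\right) = - \frac{5368}{15}$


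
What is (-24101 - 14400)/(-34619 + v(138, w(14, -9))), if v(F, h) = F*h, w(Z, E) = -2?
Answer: 38501/34895 ≈ 1.1033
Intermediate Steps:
(-24101 - 14400)/(-34619 + v(138, w(14, -9))) = (-24101 - 14400)/(-34619 + 138*(-2)) = -38501/(-34619 - 276) = -38501/(-34895) = -38501*(-1/34895) = 38501/34895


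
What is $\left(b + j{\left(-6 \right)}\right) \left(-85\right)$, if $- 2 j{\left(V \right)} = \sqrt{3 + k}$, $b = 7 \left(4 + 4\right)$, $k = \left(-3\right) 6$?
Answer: $-4760 + \frac{85 i \sqrt{15}}{2} \approx -4760.0 + 164.6 i$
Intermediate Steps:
$k = -18$
$b = 56$ ($b = 7 \cdot 8 = 56$)
$j{\left(V \right)} = - \frac{i \sqrt{15}}{2}$ ($j{\left(V \right)} = - \frac{\sqrt{3 - 18}}{2} = - \frac{\sqrt{-15}}{2} = - \frac{i \sqrt{15}}{2}$)
$\left(b + j{\left(-6 \right)}\right) \left(-85\right) = \left(56 - \frac{i \sqrt{15}}{2}\right) \left(-85\right) = -4760 + \frac{85 i \sqrt{15}}{2}$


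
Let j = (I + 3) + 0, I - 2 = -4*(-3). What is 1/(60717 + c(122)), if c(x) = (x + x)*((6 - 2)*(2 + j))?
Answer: 1/79261 ≈ 1.2617e-5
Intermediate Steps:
I = 14 (I = 2 - 4*(-3) = 2 + 12 = 14)
j = 17 (j = (14 + 3) + 0 = 17 + 0 = 17)
c(x) = 152*x (c(x) = (x + x)*((6 - 2)*(2 + 17)) = (2*x)*(4*19) = (2*x)*76 = 152*x)
1/(60717 + c(122)) = 1/(60717 + 152*122) = 1/(60717 + 18544) = 1/79261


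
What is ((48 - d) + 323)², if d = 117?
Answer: 64516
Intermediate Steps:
((48 - d) + 323)² = ((48 - 1*117) + 323)² = ((48 - 117) + 323)² = (-69 + 323)² = 254² = 64516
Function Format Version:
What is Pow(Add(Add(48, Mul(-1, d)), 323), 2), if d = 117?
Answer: 64516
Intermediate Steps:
Pow(Add(Add(48, Mul(-1, d)), 323), 2) = Pow(Add(Add(48, Mul(-1, 117)), 323), 2) = Pow(Add(Add(48, -117), 323), 2) = Pow(Add(-69, 323), 2) = Pow(254, 2) = 64516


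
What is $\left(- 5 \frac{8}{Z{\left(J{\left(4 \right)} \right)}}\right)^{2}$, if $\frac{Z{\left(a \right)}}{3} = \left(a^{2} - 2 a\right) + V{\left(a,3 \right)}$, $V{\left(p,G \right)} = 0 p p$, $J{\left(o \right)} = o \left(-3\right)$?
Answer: $\frac{25}{3969} \approx 0.0062988$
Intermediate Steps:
$J{\left(o \right)} = - 3 o$
$V{\left(p,G \right)} = 0$ ($V{\left(p,G \right)} = 0 p = 0$)
$Z{\left(a \right)} = - 6 a + 3 a^{2}$ ($Z{\left(a \right)} = 3 \left(\left(a^{2} - 2 a\right) + 0\right) = 3 \left(a^{2} - 2 a\right) = - 6 a + 3 a^{2}$)
$\left(- 5 \frac{8}{Z{\left(J{\left(4 \right)} \right)}}\right)^{2} = \left(- 5 \frac{8}{3 \left(\left(-3\right) 4\right) \left(-2 - 12\right)}\right)^{2} = \left(- 5 \frac{8}{3 \left(-12\right) \left(-2 - 12\right)}\right)^{2} = \left(- 5 \frac{8}{3 \left(-12\right) \left(-14\right)}\right)^{2} = \left(- 5 \cdot \frac{8}{504}\right)^{2} = \left(- 5 \cdot 8 \cdot \frac{1}{504}\right)^{2} = \left(\left(-5\right) \frac{1}{63}\right)^{2} = \left(- \frac{5}{63}\right)^{2} = \frac{25}{3969}$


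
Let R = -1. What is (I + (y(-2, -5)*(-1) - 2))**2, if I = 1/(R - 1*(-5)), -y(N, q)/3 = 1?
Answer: 25/16 ≈ 1.5625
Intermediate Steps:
y(N, q) = -3 (y(N, q) = -3*1 = -3)
I = 1/4 (I = 1/(-1 - 1*(-5)) = 1/(-1 + 5) = 1/4 ≈ 0.25000)
(I + (y(-2, -5)*(-1) - 2))**2 = (1/4 + (-3*(-1) - 2))**2 = (1/4 + (3 - 2))**2 = (1/4 + 1)**2 = (5/4)**2 = 25/16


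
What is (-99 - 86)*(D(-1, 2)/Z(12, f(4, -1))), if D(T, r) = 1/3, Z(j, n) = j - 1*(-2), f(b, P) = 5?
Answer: -185/42 ≈ -4.4048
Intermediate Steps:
Z(j, n) = 2 + j (Z(j, n) = j + 2 = 2 + j)
D(T, r) = ⅓
(-99 - 86)*(D(-1, 2)/Z(12, f(4, -1))) = (-99 - 86)*(1/(3*(2 + 12))) = -185/(3*14) = -185*1/42 = -185/42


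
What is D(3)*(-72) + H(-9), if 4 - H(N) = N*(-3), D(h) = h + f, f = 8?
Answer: -815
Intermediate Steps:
D(h) = 8 + h (D(h) = h + 8 = 8 + h)
H(N) = 4 + 3*N (H(N) = 4 - N*(-3) = 4 - (-3)*N = 4 + 3*N)
D(3)*(-72) + H(-9) = (8 + 3)*(-72) + (4 + 3*(-9)) = 11*(-72) + (4 - 27) = -792 - 23 = -815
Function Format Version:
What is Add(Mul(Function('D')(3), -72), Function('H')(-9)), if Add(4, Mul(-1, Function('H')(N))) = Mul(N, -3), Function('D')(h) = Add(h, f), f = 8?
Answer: -815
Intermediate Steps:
Function('D')(h) = Add(8, h) (Function('D')(h) = Add(h, 8) = Add(8, h))
Function('H')(N) = Add(4, Mul(3, N)) (Function('H')(N) = Add(4, Mul(-1, Mul(N, -3))) = Add(4, Mul(-1, Mul(-3, N))) = Add(4, Mul(3, N)))
Add(Mul(Function('D')(3), -72), Function('H')(-9)) = Add(Mul(Add(8, 3), -72), Add(4, Mul(3, -9))) = Add(Mul(11, -72), Add(4, -27)) = Add(-792, -23) = -815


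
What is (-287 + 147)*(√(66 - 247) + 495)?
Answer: -69300 - 140*I*√181 ≈ -69300.0 - 1883.5*I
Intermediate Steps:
(-287 + 147)*(√(66 - 247) + 495) = -140*(√(-181) + 495) = -140*(I*√181 + 495) = -140*(495 + I*√181) = -69300 - 140*I*√181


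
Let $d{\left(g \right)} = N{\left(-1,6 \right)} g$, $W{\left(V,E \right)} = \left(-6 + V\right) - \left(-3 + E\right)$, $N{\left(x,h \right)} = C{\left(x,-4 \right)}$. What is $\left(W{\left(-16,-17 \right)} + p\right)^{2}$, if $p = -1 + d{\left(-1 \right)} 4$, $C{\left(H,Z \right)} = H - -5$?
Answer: $361$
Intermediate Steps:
$C{\left(H,Z \right)} = 5 + H$ ($C{\left(H,Z \right)} = H + 5 = 5 + H$)
$N{\left(x,h \right)} = 5 + x$
$W{\left(V,E \right)} = -3 + V - E$
$d{\left(g \right)} = 4 g$ ($d{\left(g \right)} = \left(5 - 1\right) g = 4 g$)
$p = -17$ ($p = -1 + 4 \left(-1\right) 4 = -1 - 16 = -17$)
$\left(W{\left(-16,-17 \right)} + p\right)^{2} = \left(\left(-3 - 16 - -17\right) - 17\right)^{2} = \left(\left(-3 - 16 + 17\right) - 17\right)^{2} = \left(-2 - 17\right)^{2} = \left(-19\right)^{2} = 361$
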